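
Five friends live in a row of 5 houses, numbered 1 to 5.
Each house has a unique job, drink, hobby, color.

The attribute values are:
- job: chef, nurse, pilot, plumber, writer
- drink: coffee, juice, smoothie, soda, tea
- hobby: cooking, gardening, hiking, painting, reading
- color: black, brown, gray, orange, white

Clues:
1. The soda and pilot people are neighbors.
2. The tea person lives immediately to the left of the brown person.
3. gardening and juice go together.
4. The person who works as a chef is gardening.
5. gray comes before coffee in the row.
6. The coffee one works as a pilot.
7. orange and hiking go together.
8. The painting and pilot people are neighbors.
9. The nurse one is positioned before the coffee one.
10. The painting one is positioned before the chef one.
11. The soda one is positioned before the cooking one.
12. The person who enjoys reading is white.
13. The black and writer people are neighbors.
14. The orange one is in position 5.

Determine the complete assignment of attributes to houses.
Solution:

House | Job | Drink | Hobby | Color
-----------------------------------
  1   | nurse | soda | painting | gray
  2   | pilot | coffee | cooking | black
  3   | writer | tea | reading | white
  4   | chef | juice | gardening | brown
  5   | plumber | smoothie | hiking | orange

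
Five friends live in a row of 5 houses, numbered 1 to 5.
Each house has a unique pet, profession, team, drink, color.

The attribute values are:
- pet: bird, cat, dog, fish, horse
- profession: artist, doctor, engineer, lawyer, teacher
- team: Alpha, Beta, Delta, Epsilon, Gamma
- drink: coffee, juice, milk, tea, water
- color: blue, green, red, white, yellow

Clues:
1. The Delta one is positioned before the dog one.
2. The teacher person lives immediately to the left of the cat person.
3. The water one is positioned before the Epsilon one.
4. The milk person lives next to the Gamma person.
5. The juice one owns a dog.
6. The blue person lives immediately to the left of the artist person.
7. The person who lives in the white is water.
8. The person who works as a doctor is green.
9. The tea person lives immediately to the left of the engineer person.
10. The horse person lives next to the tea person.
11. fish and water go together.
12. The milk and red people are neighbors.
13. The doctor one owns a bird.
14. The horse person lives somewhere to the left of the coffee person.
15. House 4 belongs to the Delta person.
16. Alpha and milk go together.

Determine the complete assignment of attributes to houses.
Solution:

House | Pet | Profession | Team | Drink | Color
-----------------------------------------------
  1   | horse | teacher | Alpha | milk | blue
  2   | cat | artist | Gamma | tea | red
  3   | fish | engineer | Beta | water | white
  4   | bird | doctor | Delta | coffee | green
  5   | dog | lawyer | Epsilon | juice | yellow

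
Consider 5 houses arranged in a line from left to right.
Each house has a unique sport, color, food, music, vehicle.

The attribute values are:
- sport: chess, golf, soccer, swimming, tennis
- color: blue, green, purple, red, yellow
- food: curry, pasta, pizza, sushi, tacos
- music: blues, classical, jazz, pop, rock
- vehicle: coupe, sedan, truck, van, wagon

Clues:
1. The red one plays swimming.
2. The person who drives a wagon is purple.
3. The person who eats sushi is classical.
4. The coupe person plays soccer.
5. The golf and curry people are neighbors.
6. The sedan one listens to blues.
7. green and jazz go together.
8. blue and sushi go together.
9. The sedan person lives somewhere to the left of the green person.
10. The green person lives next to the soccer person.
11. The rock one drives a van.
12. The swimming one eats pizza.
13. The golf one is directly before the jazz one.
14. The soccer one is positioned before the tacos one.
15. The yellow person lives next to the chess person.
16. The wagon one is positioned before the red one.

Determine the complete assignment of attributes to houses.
Solution:

House | Sport | Color | Food | Music | Vehicle
----------------------------------------------
  1   | golf | yellow | pasta | blues | sedan
  2   | chess | green | curry | jazz | truck
  3   | soccer | blue | sushi | classical | coupe
  4   | tennis | purple | tacos | pop | wagon
  5   | swimming | red | pizza | rock | van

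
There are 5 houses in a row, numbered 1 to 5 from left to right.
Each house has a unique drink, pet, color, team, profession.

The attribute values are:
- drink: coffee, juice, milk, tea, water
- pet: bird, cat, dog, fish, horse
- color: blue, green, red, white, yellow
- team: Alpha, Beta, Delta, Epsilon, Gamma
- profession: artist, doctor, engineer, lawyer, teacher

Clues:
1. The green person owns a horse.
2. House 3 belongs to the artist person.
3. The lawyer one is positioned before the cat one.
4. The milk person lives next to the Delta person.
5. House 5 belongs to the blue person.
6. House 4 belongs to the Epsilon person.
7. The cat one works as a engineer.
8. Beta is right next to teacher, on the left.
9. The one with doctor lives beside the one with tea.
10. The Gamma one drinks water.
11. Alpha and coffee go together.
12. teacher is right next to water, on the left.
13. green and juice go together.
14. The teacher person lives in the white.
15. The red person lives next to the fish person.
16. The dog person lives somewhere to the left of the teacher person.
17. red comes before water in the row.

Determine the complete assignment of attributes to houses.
Solution:

House | Drink | Pet | Color | Team | Profession
-----------------------------------------------
  1   | milk | dog | red | Beta | doctor
  2   | tea | fish | white | Delta | teacher
  3   | water | bird | yellow | Gamma | artist
  4   | juice | horse | green | Epsilon | lawyer
  5   | coffee | cat | blue | Alpha | engineer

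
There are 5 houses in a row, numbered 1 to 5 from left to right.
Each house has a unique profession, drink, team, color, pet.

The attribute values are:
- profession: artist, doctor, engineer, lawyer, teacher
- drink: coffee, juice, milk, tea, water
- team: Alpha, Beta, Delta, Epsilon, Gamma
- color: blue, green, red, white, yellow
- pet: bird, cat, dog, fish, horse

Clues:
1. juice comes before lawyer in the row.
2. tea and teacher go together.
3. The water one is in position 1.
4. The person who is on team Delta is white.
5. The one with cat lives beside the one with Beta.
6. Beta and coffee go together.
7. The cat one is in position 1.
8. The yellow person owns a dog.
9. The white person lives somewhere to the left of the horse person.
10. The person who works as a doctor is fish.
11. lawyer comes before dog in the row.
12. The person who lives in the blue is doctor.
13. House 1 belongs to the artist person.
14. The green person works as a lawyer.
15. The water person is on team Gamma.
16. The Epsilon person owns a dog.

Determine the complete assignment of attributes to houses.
Solution:

House | Profession | Drink | Team | Color | Pet
-----------------------------------------------
  1   | artist | water | Gamma | red | cat
  2   | doctor | coffee | Beta | blue | fish
  3   | engineer | juice | Delta | white | bird
  4   | lawyer | milk | Alpha | green | horse
  5   | teacher | tea | Epsilon | yellow | dog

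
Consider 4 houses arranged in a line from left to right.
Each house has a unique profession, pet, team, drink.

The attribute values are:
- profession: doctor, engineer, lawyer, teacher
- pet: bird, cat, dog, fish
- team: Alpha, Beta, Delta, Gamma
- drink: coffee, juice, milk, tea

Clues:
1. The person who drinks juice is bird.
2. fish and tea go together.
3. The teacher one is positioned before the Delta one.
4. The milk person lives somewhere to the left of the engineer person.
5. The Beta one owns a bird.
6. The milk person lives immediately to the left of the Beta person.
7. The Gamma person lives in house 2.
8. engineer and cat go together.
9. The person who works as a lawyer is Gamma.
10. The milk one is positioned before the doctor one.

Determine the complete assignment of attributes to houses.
Solution:

House | Profession | Pet | Team | Drink
---------------------------------------
  1   | teacher | fish | Alpha | tea
  2   | lawyer | dog | Gamma | milk
  3   | doctor | bird | Beta | juice
  4   | engineer | cat | Delta | coffee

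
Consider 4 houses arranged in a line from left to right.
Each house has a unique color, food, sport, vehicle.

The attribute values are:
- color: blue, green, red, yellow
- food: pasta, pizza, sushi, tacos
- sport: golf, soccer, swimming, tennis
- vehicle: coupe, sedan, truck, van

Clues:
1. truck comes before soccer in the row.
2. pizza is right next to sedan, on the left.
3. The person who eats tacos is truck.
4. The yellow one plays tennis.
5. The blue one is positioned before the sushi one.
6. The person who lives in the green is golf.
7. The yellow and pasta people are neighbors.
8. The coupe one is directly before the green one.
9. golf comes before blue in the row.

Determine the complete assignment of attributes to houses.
Solution:

House | Color | Food | Sport | Vehicle
--------------------------------------
  1   | yellow | pizza | tennis | coupe
  2   | green | pasta | golf | sedan
  3   | blue | tacos | swimming | truck
  4   | red | sushi | soccer | van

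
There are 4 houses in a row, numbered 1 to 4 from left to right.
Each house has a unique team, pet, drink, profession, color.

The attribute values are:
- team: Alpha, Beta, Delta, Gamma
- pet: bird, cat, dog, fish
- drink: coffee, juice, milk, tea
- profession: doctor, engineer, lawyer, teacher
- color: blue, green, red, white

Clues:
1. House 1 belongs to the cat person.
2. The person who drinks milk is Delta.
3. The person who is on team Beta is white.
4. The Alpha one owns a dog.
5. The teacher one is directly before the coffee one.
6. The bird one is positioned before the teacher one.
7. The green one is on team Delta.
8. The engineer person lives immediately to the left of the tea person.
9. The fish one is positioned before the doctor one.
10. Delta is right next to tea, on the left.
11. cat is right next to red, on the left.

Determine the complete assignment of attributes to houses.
Solution:

House | Team | Pet | Drink | Profession | Color
-----------------------------------------------
  1   | Delta | cat | milk | engineer | green
  2   | Gamma | bird | tea | lawyer | red
  3   | Beta | fish | juice | teacher | white
  4   | Alpha | dog | coffee | doctor | blue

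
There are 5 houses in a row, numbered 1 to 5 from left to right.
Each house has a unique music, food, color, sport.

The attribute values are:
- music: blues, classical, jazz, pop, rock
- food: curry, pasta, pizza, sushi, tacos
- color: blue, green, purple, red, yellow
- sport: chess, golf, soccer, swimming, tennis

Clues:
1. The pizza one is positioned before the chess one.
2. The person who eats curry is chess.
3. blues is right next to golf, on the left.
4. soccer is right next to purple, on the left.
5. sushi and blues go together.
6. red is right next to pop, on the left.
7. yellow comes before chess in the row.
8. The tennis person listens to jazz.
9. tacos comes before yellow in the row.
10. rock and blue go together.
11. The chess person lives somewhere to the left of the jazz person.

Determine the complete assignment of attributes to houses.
Solution:

House | Music | Food | Color | Sport
------------------------------------
  1   | blues | sushi | red | soccer
  2   | pop | tacos | purple | golf
  3   | classical | pizza | yellow | swimming
  4   | rock | curry | blue | chess
  5   | jazz | pasta | green | tennis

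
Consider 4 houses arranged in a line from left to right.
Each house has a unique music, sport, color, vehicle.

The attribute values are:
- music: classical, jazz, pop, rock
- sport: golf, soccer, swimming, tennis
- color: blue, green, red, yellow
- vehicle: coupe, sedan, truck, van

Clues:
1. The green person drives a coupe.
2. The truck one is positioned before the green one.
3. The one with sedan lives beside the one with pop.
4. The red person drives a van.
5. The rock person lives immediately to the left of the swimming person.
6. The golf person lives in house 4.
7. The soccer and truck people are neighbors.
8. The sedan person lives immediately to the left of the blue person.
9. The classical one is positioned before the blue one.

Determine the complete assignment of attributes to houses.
Solution:

House | Music | Sport | Color | Vehicle
---------------------------------------
  1   | classical | tennis | red | van
  2   | rock | soccer | yellow | sedan
  3   | pop | swimming | blue | truck
  4   | jazz | golf | green | coupe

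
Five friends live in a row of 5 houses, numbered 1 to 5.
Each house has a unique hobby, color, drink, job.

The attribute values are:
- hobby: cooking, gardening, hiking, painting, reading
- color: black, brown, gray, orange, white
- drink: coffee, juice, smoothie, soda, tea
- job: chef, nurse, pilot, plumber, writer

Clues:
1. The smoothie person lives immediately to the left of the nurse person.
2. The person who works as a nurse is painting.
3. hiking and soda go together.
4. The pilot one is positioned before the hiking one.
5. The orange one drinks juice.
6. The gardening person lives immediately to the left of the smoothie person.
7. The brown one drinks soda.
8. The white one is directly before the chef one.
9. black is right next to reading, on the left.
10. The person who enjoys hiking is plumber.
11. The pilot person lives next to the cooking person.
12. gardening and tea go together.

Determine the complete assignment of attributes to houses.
Solution:

House | Hobby | Color | Drink | Job
-----------------------------------
  1   | gardening | white | tea | pilot
  2   | cooking | gray | smoothie | chef
  3   | painting | black | coffee | nurse
  4   | reading | orange | juice | writer
  5   | hiking | brown | soda | plumber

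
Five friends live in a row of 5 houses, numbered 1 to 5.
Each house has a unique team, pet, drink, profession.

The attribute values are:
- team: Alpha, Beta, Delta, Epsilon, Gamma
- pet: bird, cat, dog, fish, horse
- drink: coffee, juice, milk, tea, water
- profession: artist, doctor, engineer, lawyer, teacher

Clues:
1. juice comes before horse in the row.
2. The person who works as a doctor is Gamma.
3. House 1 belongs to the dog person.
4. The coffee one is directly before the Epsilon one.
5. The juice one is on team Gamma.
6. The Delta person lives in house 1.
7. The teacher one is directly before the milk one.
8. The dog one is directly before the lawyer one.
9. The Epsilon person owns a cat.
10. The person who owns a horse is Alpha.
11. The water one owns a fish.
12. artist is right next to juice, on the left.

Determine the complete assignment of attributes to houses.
Solution:

House | Team | Pet | Drink | Profession
---------------------------------------
  1   | Delta | dog | coffee | teacher
  2   | Epsilon | cat | milk | lawyer
  3   | Beta | fish | water | artist
  4   | Gamma | bird | juice | doctor
  5   | Alpha | horse | tea | engineer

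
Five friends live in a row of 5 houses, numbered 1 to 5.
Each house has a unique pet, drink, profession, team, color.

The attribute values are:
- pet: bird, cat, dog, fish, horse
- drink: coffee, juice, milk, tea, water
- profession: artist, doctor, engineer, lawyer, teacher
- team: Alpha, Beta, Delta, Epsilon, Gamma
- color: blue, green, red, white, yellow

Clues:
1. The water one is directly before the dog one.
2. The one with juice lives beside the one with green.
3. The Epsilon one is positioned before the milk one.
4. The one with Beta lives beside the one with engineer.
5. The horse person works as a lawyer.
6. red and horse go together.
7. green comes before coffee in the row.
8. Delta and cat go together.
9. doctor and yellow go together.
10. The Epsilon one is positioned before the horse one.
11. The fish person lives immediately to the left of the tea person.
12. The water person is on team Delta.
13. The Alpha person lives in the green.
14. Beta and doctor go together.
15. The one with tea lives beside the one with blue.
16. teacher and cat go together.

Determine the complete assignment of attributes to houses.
Solution:

House | Pet | Drink | Profession | Team | Color
-----------------------------------------------
  1   | fish | juice | doctor | Beta | yellow
  2   | bird | tea | engineer | Alpha | green
  3   | cat | water | teacher | Delta | blue
  4   | dog | coffee | artist | Epsilon | white
  5   | horse | milk | lawyer | Gamma | red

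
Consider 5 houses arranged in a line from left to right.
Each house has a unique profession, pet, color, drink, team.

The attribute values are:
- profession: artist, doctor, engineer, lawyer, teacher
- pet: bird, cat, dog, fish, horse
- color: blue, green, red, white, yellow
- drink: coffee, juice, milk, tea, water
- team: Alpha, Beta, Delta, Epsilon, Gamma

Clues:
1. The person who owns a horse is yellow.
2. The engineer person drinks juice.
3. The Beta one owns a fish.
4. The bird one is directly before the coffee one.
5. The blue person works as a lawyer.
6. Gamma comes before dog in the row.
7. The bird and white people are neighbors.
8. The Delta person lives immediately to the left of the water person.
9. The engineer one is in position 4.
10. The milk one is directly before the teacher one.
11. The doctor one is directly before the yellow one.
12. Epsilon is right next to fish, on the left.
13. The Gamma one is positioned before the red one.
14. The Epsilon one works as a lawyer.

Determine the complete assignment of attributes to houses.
Solution:

House | Profession | Pet | Color | Drink | Team
-----------------------------------------------
  1   | lawyer | bird | blue | milk | Epsilon
  2   | teacher | fish | white | coffee | Beta
  3   | doctor | cat | green | tea | Gamma
  4   | engineer | horse | yellow | juice | Delta
  5   | artist | dog | red | water | Alpha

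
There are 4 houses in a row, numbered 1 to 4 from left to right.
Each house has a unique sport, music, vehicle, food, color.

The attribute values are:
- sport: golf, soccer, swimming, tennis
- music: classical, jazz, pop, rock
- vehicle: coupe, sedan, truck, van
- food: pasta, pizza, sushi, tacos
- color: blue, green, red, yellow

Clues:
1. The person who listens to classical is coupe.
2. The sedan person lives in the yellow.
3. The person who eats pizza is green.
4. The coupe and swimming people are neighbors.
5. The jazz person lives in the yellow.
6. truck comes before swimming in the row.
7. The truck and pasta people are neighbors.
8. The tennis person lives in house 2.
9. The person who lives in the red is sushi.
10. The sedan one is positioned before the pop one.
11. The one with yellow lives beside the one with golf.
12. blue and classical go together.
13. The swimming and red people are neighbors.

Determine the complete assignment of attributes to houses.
Solution:

House | Sport | Music | Vehicle | Food | Color
----------------------------------------------
  1   | soccer | rock | truck | pizza | green
  2   | tennis | classical | coupe | pasta | blue
  3   | swimming | jazz | sedan | tacos | yellow
  4   | golf | pop | van | sushi | red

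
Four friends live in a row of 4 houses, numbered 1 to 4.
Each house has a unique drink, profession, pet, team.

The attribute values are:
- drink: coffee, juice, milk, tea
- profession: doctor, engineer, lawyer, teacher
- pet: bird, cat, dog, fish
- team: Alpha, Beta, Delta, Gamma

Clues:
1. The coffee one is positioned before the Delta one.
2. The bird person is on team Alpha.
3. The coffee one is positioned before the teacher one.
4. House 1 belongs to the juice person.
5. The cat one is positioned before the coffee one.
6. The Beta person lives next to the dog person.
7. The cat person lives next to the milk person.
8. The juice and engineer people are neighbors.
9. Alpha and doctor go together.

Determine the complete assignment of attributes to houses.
Solution:

House | Drink | Profession | Pet | Team
---------------------------------------
  1   | juice | lawyer | cat | Beta
  2   | milk | engineer | dog | Gamma
  3   | coffee | doctor | bird | Alpha
  4   | tea | teacher | fish | Delta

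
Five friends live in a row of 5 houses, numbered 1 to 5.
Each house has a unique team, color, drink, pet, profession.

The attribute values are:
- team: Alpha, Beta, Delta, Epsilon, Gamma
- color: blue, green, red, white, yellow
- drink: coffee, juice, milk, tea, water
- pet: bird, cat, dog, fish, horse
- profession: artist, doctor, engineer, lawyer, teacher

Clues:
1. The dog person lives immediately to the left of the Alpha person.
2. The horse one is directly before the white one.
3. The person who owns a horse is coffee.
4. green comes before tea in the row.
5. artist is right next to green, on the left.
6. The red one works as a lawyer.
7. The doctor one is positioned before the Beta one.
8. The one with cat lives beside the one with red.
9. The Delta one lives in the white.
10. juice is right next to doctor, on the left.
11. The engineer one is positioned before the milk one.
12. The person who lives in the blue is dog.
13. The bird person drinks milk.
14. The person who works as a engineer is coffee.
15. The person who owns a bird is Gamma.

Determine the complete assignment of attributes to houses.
Solution:

House | Team | Color | Drink | Pet | Profession
-----------------------------------------------
  1   | Epsilon | blue | juice | dog | artist
  2   | Alpha | green | water | fish | doctor
  3   | Beta | yellow | coffee | horse | engineer
  4   | Delta | white | tea | cat | teacher
  5   | Gamma | red | milk | bird | lawyer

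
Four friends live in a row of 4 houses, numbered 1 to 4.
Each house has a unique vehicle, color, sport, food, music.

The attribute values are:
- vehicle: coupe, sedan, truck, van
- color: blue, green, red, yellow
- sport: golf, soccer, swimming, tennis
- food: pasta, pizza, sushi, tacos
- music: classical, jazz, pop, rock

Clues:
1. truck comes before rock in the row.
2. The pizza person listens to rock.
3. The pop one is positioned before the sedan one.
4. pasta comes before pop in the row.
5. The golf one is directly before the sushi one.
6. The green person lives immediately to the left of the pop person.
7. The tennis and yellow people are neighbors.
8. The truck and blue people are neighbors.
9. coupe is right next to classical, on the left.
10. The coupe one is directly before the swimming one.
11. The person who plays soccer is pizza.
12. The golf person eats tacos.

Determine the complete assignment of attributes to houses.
Solution:

House | Vehicle | Color | Sport | Food | Music
----------------------------------------------
  1   | van | green | tennis | pasta | jazz
  2   | coupe | yellow | golf | tacos | pop
  3   | truck | red | swimming | sushi | classical
  4   | sedan | blue | soccer | pizza | rock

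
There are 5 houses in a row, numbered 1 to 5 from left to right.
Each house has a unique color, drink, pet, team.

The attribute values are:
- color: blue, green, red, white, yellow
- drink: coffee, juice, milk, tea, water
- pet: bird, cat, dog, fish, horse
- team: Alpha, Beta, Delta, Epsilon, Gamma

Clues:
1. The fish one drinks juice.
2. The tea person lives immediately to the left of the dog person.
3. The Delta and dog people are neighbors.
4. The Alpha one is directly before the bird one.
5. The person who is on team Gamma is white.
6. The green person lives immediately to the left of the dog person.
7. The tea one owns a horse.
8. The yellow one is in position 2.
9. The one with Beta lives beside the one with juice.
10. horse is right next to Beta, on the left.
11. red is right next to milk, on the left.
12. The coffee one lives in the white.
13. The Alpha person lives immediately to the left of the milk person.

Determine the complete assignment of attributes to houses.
Solution:

House | Color | Drink | Pet | Team
----------------------------------
  1   | green | tea | horse | Delta
  2   | yellow | water | dog | Beta
  3   | red | juice | fish | Alpha
  4   | blue | milk | bird | Epsilon
  5   | white | coffee | cat | Gamma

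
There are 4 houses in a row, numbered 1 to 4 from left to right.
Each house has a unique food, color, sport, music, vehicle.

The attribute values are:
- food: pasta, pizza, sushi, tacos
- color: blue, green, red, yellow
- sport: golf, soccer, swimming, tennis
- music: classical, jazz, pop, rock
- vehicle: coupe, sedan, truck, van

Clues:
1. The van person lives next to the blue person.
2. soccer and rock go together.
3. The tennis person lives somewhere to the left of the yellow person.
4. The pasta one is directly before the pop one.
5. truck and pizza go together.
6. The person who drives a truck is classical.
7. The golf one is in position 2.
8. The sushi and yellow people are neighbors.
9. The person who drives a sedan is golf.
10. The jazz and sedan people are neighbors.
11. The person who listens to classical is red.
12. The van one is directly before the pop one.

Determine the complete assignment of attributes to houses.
Solution:

House | Food | Color | Sport | Music | Vehicle
----------------------------------------------
  1   | pasta | green | tennis | jazz | van
  2   | sushi | blue | golf | pop | sedan
  3   | tacos | yellow | soccer | rock | coupe
  4   | pizza | red | swimming | classical | truck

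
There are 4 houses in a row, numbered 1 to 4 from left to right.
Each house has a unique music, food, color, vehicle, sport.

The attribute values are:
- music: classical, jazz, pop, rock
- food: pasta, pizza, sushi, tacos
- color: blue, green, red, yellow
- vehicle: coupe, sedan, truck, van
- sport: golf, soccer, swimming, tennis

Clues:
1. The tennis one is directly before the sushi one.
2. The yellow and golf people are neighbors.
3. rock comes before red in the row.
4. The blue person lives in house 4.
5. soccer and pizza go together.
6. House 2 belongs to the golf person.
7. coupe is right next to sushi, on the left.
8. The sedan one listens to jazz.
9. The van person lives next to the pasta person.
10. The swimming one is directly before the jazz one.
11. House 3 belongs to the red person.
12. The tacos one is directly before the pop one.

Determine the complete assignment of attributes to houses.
Solution:

House | Music | Food | Color | Vehicle | Sport
----------------------------------------------
  1   | rock | tacos | yellow | coupe | tennis
  2   | pop | sushi | green | van | golf
  3   | classical | pasta | red | truck | swimming
  4   | jazz | pizza | blue | sedan | soccer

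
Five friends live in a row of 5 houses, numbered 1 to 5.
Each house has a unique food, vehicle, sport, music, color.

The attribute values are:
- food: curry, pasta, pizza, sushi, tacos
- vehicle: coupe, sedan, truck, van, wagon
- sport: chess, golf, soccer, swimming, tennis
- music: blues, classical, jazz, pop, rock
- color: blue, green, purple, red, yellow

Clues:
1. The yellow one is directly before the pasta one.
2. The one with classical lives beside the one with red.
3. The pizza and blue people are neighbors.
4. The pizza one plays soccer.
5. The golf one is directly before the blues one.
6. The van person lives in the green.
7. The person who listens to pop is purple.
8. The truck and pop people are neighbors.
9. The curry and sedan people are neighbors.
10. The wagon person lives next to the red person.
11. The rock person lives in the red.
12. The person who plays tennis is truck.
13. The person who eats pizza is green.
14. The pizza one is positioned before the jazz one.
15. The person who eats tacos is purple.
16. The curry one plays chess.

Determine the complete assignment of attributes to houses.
Solution:

House | Food | Vehicle | Sport | Music | Color
----------------------------------------------
  1   | curry | wagon | chess | classical | yellow
  2   | pasta | sedan | golf | rock | red
  3   | pizza | van | soccer | blues | green
  4   | sushi | truck | tennis | jazz | blue
  5   | tacos | coupe | swimming | pop | purple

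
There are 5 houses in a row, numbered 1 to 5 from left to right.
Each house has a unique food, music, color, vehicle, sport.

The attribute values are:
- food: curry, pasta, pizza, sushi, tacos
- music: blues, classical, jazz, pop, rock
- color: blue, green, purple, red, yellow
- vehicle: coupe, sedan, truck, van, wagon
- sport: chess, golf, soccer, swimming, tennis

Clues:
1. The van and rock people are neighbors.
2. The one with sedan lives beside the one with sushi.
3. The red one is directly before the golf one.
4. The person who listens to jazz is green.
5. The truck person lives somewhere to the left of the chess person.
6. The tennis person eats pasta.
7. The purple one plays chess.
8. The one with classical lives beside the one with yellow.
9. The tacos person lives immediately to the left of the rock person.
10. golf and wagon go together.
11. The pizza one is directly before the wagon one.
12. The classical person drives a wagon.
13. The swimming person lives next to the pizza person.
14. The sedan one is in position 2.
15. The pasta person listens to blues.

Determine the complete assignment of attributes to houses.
Solution:

House | Food | Music | Color | Vehicle | Sport
----------------------------------------------
  1   | tacos | jazz | green | van | swimming
  2   | pizza | rock | red | sedan | soccer
  3   | sushi | classical | blue | wagon | golf
  4   | pasta | blues | yellow | truck | tennis
  5   | curry | pop | purple | coupe | chess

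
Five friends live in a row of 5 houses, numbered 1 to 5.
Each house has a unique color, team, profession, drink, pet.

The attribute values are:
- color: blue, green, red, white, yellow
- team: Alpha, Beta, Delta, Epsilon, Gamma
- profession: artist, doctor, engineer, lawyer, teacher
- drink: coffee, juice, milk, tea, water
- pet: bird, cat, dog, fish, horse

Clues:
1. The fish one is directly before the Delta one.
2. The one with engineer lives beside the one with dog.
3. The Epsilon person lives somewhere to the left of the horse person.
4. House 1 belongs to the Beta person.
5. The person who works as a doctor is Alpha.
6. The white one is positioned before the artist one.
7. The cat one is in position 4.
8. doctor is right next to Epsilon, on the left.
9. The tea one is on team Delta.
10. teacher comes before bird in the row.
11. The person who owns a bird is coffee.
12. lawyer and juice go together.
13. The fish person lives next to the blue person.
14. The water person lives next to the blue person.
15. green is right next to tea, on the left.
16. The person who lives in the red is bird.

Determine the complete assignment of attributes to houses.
Solution:

House | Color | Team | Profession | Drink | Pet
-----------------------------------------------
  1   | green | Beta | engineer | water | fish
  2   | blue | Delta | teacher | tea | dog
  3   | red | Alpha | doctor | coffee | bird
  4   | white | Epsilon | lawyer | juice | cat
  5   | yellow | Gamma | artist | milk | horse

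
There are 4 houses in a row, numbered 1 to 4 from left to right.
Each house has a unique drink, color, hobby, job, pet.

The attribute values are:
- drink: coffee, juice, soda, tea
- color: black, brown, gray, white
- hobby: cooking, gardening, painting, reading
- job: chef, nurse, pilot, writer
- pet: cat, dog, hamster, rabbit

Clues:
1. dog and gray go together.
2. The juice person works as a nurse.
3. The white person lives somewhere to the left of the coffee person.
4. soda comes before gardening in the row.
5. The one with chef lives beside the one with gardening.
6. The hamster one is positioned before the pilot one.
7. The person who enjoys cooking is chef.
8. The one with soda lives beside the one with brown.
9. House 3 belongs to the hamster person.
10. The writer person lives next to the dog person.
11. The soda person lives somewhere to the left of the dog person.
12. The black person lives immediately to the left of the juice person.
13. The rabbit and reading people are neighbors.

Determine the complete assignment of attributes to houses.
Solution:

House | Drink | Color | Hobby | Job | Pet
-----------------------------------------
  1   | soda | black | cooking | chef | cat
  2   | juice | brown | gardening | nurse | rabbit
  3   | tea | white | reading | writer | hamster
  4   | coffee | gray | painting | pilot | dog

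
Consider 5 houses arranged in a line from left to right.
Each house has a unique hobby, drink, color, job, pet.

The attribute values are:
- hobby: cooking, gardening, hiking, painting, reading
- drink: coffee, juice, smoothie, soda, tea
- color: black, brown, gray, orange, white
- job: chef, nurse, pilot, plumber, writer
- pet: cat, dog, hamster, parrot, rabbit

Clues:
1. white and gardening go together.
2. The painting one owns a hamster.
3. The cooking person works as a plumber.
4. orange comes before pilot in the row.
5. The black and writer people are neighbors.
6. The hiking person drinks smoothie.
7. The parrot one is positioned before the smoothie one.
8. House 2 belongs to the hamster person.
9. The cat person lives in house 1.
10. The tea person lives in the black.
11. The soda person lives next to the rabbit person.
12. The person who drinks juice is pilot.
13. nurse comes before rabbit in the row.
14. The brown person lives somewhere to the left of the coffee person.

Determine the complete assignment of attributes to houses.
Solution:

House | Hobby | Drink | Color | Job | Pet
-----------------------------------------
  1   | reading | tea | black | nurse | cat
  2   | painting | soda | brown | writer | hamster
  3   | cooking | coffee | orange | plumber | rabbit
  4   | gardening | juice | white | pilot | parrot
  5   | hiking | smoothie | gray | chef | dog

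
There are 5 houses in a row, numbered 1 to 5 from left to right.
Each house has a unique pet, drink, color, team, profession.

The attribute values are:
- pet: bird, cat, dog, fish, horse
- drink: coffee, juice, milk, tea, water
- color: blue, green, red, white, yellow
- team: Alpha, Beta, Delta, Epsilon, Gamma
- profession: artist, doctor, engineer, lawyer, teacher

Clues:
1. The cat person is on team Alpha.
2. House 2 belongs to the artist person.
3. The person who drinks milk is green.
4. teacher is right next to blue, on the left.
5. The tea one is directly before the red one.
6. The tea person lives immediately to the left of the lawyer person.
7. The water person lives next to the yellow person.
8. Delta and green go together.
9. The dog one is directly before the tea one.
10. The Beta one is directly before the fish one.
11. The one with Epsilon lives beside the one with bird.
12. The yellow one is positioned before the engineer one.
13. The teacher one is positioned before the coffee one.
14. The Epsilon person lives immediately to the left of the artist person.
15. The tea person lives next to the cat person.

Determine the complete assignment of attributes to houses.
Solution:

House | Pet | Drink | Color | Team | Profession
-----------------------------------------------
  1   | dog | juice | white | Epsilon | teacher
  2   | bird | tea | blue | Gamma | artist
  3   | cat | water | red | Alpha | lawyer
  4   | horse | coffee | yellow | Beta | doctor
  5   | fish | milk | green | Delta | engineer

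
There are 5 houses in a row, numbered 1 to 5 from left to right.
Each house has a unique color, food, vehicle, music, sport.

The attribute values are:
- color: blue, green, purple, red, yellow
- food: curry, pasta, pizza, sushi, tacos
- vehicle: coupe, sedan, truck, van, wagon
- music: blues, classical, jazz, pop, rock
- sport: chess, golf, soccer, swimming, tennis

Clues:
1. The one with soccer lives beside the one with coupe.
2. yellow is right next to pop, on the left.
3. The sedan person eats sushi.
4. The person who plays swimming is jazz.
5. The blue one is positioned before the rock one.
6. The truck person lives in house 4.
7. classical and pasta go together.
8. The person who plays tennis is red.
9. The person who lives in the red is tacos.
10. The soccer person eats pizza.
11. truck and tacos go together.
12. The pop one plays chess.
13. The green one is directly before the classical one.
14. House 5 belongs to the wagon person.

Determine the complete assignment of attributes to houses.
Solution:

House | Color | Food | Vehicle | Music | Sport
----------------------------------------------
  1   | green | pizza | van | blues | soccer
  2   | yellow | pasta | coupe | classical | golf
  3   | blue | sushi | sedan | pop | chess
  4   | red | tacos | truck | rock | tennis
  5   | purple | curry | wagon | jazz | swimming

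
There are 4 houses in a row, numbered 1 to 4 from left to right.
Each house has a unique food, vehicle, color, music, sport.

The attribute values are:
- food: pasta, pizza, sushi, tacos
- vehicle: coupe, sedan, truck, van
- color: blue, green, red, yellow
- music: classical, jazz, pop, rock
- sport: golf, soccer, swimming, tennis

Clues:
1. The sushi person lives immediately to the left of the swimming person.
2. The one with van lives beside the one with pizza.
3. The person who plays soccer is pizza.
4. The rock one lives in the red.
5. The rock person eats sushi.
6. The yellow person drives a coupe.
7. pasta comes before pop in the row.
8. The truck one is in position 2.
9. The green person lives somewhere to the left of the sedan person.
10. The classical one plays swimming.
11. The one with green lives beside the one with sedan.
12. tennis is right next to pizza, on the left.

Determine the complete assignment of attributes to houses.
Solution:

House | Food | Vehicle | Color | Music | Sport
----------------------------------------------
  1   | pasta | van | blue | jazz | tennis
  2   | pizza | truck | green | pop | soccer
  3   | sushi | sedan | red | rock | golf
  4   | tacos | coupe | yellow | classical | swimming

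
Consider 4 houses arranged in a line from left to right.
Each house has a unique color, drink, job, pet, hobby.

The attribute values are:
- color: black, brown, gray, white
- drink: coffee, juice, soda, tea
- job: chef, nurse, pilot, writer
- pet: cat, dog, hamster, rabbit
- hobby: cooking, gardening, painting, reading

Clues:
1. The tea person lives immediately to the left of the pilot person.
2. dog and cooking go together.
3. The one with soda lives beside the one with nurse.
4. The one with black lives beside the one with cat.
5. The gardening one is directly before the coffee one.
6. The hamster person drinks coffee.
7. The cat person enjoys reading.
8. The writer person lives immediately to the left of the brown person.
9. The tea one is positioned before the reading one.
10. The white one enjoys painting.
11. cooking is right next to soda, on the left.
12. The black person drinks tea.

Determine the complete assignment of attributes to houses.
Solution:

House | Color | Drink | Job | Pet | Hobby
-----------------------------------------
  1   | black | tea | writer | dog | cooking
  2   | brown | soda | pilot | cat | reading
  3   | gray | juice | nurse | rabbit | gardening
  4   | white | coffee | chef | hamster | painting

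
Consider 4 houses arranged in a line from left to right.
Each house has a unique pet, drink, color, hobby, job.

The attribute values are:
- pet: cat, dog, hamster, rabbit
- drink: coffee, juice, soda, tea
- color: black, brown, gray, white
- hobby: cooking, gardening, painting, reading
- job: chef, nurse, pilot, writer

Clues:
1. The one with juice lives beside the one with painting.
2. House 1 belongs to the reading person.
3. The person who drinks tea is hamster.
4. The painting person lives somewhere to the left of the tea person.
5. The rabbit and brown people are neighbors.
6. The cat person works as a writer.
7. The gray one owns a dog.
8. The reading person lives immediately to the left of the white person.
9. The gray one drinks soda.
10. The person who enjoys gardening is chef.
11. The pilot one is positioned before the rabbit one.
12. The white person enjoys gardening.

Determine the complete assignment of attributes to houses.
Solution:

House | Pet | Drink | Color | Hobby | Job
-----------------------------------------
  1   | dog | soda | gray | reading | pilot
  2   | rabbit | juice | white | gardening | chef
  3   | cat | coffee | brown | painting | writer
  4   | hamster | tea | black | cooking | nurse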